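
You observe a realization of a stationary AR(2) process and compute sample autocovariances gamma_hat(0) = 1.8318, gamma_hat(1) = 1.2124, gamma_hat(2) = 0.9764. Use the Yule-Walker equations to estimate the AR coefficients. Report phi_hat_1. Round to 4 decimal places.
\hat\phi_{1} = 0.5500

The Yule-Walker equations for an AR(p) process read, in matrix form,
  Gamma_p phi = r_p,   with   (Gamma_p)_{ij} = gamma(|i - j|),
                       (r_p)_i = gamma(i),   i,j = 1..p.
Substitute the sample gammas (Toeplitz matrix and right-hand side of size 2):
  Gamma_p = [[1.8318, 1.2124], [1.2124, 1.8318]]
  r_p     = [1.2124, 0.9764]
Written out:
  1.8318 phi_1 + 1.2124 phi_2 = 1.2124
  1.2124 phi_1 + 1.8318 phi_2 = 0.9764
Solve by Cramer's rule:
  det = gamma(0)^2 - gamma(1)^2 = (1.8318)^2 - (1.2124)^2 = 3.35549124 - 1.46991376 = 1.88557748
  phi_hat_1 = [gamma(1) gamma(0) - gamma(1) gamma(2)] / det = [(1.2124)(1.8318) - (1.2124)(0.9764)] / 1.88557748 = 1.03708696 / 1.88557748 = 0.55
  phi_hat_2 = [gamma(0) gamma(2) - gamma(1)^2] / det = [(1.8318)(0.9764) - (1.2124)^2] / 1.88557748 = 0.31865576 / 1.88557748 = 0.169
So phi_hat = [0.5500, 0.1690].
Therefore phi_hat_1 = 0.5500.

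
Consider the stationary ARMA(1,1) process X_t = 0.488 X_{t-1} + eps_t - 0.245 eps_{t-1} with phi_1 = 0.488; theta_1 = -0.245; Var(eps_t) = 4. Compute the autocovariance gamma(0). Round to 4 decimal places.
\gamma(0) = 4.3100

Multiply the model equation by X_{t-k} and take expectations. With theta_0 = psi_0 = 1 and psi_j the MA(infinity) weights, this gives
  gamma(k) - sum_i phi_i gamma(k-i) = c_k,
  c_k = sigma^2 * sum_{j=k..q} theta_j psi_{j-k}   (c_k = 0 for k > q),
using gamma(-m) = gamma(m).
psi-weights needed (psi_j = theta_j + sum_i phi_i psi_{j-i}):
  psi_1 = theta_1 + phi_1 = -0.245 + (0.488) = 0.243
Right-hand sides:
  c_0 = sigma^2 (1 + theta_1 psi_1) = 4 * (1 + (-0.245)(0.243)) = 4 * 0.940465 = 3.76186
  c_1 = sigma^2 theta_1 = 4 * (-0.245) = -0.98
  c_2 = 0
Equations for k = 0 and k = 1 (AR order 1):
  gamma(0) = phi_1 gamma(1) + c_0
  gamma(1) = phi_1 gamma(0) + c_1
Substituting the second into the first: gamma(0) (1 - phi_1^2) = c_0 + phi_1 c_1, so
  gamma(0) = (c_0 + phi_1 c_1) / (1 - phi_1^2) = (3.76186 + (0.488)(-0.98)) / (1 - (0.488)^2) = 3.28362 / 0.761856 = 4.310027.
Therefore gamma(0) = 4.3100 (to 4 decimal places).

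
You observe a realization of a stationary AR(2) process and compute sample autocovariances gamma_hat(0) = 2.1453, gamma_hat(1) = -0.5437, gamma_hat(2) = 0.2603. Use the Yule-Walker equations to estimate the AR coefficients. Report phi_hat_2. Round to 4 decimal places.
\hat\phi_{2} = 0.0610

The Yule-Walker equations for an AR(p) process read, in matrix form,
  Gamma_p phi = r_p,   with   (Gamma_p)_{ij} = gamma(|i - j|),
                       (r_p)_i = gamma(i),   i,j = 1..p.
Substitute the sample gammas (Toeplitz matrix and right-hand side of size 2):
  Gamma_p = [[2.1453, -0.5437], [-0.5437, 2.1453]]
  r_p     = [-0.5437, 0.2603]
Written out:
  2.1453 phi_1 - 0.5437 phi_2 = -0.5437
  -0.5437 phi_1 + 2.1453 phi_2 = 0.2603
Solve by Cramer's rule:
  det = gamma(0)^2 - gamma(1)^2 = (2.1453)^2 - (-0.5437)^2 = 4.60231209 - 0.29560969 = 4.3067024
  phi_hat_1 = [gamma(1) gamma(0) - gamma(1) gamma(2)] / det = [(-0.5437)(2.1453) - (-0.5437)(0.2603)] / 4.3067024 = -1.0248745 / 4.3067024 = -0.238
  phi_hat_2 = [gamma(0) gamma(2) - gamma(1)^2] / det = [(2.1453)(0.2603) - (-0.5437)^2] / 4.3067024 = 0.2628119 / 4.3067024 = 0.061
So phi_hat = [-0.2380, 0.0610].
Therefore phi_hat_2 = 0.0610.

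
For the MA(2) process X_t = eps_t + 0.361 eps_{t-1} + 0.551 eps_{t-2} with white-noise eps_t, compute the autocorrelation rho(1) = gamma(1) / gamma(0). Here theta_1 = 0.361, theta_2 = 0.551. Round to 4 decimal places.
\rho(1) = 0.3905

For an MA(q) process with theta_0 = 1, the autocovariance is
  gamma(k) = sigma^2 * sum_{i=0..q-k} theta_i * theta_{i+k},
and rho(k) = gamma(k) / gamma(0). Sigma^2 cancels.
  numerator   = (1)*(0.361) + (0.361)*(0.551) = 0.559911.
  denominator = (1)^2 + (0.361)^2 + (0.551)^2 = 1.433922.
  rho(1) = 0.559911 / 1.433922 = 0.3905.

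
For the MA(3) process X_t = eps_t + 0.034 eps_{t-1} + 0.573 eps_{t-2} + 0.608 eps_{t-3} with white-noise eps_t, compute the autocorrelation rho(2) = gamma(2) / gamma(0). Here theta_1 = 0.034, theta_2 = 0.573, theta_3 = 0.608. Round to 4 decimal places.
\rho(2) = 0.3494

For an MA(q) process with theta_0 = 1, the autocovariance is
  gamma(k) = sigma^2 * sum_{i=0..q-k} theta_i * theta_{i+k},
and rho(k) = gamma(k) / gamma(0). Sigma^2 cancels.
  numerator   = (1)*(0.573) + (0.034)*(0.608) = 0.593672.
  denominator = (1)^2 + (0.034)^2 + (0.573)^2 + (0.608)^2 = 1.699149.
  rho(2) = 0.593672 / 1.699149 = 0.3494.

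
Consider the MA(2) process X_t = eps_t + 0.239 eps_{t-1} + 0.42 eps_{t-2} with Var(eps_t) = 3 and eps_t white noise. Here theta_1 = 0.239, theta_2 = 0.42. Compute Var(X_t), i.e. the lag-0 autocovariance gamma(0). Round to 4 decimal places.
\gamma(0) = 3.7006

For an MA(q) process X_t = eps_t + sum_i theta_i eps_{t-i} with
Var(eps_t) = sigma^2, the variance is
  gamma(0) = sigma^2 * (1 + sum_i theta_i^2).
  sum_i theta_i^2 = (0.239)^2 + (0.42)^2 = 0.057121 + 0.1764 = 0.233521.
  gamma(0) = 3 * (1 + 0.233521) = 3 * 1.233521 = 3.700563, which rounds to 3.7006.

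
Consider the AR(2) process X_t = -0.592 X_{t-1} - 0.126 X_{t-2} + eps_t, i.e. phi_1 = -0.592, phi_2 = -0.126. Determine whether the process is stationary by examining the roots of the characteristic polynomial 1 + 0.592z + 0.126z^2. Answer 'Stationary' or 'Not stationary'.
\text{Stationary}

The AR(p) characteristic polynomial is P(z) = 1 + 0.592z + 0.126z^2.
Stationarity requires all roots to lie outside the unit circle, i.e. |z| > 1 for every root.
Set 1 + (0.592) z + (0.126) z^2 = 0, i.e. a z^2 + b z + c = 0 with a = 0.126, b = 0.592, c = 1.
Discriminant D = b^2 - 4ac = (0.592)^2 - 4*(0.126)*1 = 0.350464 - (0.504) = -0.153536.
D < 0, so the roots are the complex-conjugate pair z = (-b +/- i sqrt(-D)) / (2a) = -2.3492 +/- 1.5549i.
For a conjugate pair |z|^2 = z * conj(z) = (product of roots) = c/a = 1/(0.126) = 7.936508, so |z| = sqrt(7.936508) = 2.8172 for both roots.
Moduli of all roots: 2.8172, 2.8172.
All moduli strictly greater than 1? Yes.
Verdict: Stationary.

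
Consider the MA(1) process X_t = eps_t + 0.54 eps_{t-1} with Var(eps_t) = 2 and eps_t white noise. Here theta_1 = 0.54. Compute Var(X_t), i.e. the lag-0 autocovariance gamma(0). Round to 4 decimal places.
\gamma(0) = 2.5832

For an MA(q) process X_t = eps_t + sum_i theta_i eps_{t-i} with
Var(eps_t) = sigma^2, the variance is
  gamma(0) = sigma^2 * (1 + sum_i theta_i^2).
  sum_i theta_i^2 = (0.54)^2 = 0.2916.
  gamma(0) = 2 * (1 + 0.2916) = 2 * 1.2916 = 2.5832.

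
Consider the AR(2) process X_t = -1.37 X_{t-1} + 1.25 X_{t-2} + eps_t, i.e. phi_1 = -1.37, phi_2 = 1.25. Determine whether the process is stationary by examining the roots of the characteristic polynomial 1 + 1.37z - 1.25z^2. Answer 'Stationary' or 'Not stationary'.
\text{Not stationary}

The AR(p) characteristic polynomial is P(z) = 1 + 1.37z - 1.25z^2.
Stationarity requires all roots to lie outside the unit circle, i.e. |z| > 1 for every root.
Set 1 + (1.37) z + (-1.25) z^2 = 0, i.e. a z^2 + b z + c = 0 with a = -1.25, b = 1.37, c = 1.
Discriminant D = b^2 - 4ac = (1.37)^2 - 4*(-1.25)*1 = 1.8769 - (-5) = 6.8769.
D >= 0, so the roots are real: z = (-b +/- sqrt(D)) / (2a) = (-1.37 +/- 2.622384) / (-2.5).
  z_1 = (-1.37 + 2.622384) / (-2.5) = -0.501,   |z_1| = 0.501.
  z_2 = (-1.37 - 2.622384) / (-2.5) = 1.597,   |z_2| = 1.597.
Moduli of all roots: 0.5010, 1.5970.
All moduli strictly greater than 1? No.
Verdict: Not stationary.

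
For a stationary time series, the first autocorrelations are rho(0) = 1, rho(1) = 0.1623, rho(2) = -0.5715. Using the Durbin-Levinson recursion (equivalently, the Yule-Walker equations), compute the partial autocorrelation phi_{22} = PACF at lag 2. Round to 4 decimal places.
\phi_{22} = -0.6140

The PACF at lag k is phi_{kk}, the last component of the solution
to the Yule-Walker system G_k phi = r_k where
  (G_k)_{ij} = rho(|i - j|), (r_k)_i = rho(i), i,j = 1..k.
Equivalently, Durbin-Levinson gives phi_{kk} iteratively:
  phi_{11} = rho(1)
  phi_{kk} = [rho(k) - sum_{j=1..k-1} phi_{k-1,j} rho(k-j)]
            / [1 - sum_{j=1..k-1} phi_{k-1,j} rho(j)],
  phi_{k,j} = phi_{k-1,j} - phi_{kk} phi_{k-1,k-j},  j = 1..k-1.
Step k = 1:
  phi_11 = rho(1) = 0.1623.
Step k = 2:
  phi_22 = [rho(2) - phi_11 rho(1)] / [1 - phi_11 rho(1)] = [-0.5715 - (0.1623)(0.1623)] / [1 - (0.1623)(0.1623)]
         = -0.59784129 / 0.97365871 = -0.614.
Therefore phi_{22} = -0.6140.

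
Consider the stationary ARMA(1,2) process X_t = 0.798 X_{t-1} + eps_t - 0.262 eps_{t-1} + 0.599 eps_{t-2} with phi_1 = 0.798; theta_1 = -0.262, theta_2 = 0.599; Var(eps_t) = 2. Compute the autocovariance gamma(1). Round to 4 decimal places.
\gamma(1) = 6.8050

Multiply the model equation by X_{t-k} and take expectations. With theta_0 = psi_0 = 1 and psi_j the MA(infinity) weights, this gives
  gamma(k) - sum_i phi_i gamma(k-i) = c_k,
  c_k = sigma^2 * sum_{j=k..q} theta_j psi_{j-k}   (c_k = 0 for k > q),
using gamma(-m) = gamma(m).
psi-weights needed (psi_j = theta_j + sum_i phi_i psi_{j-i}):
  psi_1 = theta_1 + phi_1 = -0.262 + (0.798) = 0.536
  psi_2 = theta_2 + phi_1 psi_1 = 0.599 + (0.798)(0.536) = 1.026728
Right-hand sides:
  c_0 = sigma^2 (1 + theta_1 psi_1 + theta_2 psi_2) = 2 * (1 + (-0.262)(0.536) + (0.599)(1.026728)) = 2 * 1.474578 = 2.949156
  c_1 = sigma^2 (theta_1 + theta_2 psi_1) = 2 * (-0.262 + (0.599)(0.536)) = 0.118128
  c_2 = sigma^2 theta_2 = 2 * (0.599) = 1.198
Equations for k = 0 and k = 1 (AR order 1):
  gamma(0) = phi_1 gamma(1) + c_0
  gamma(1) = phi_1 gamma(0) + c_1
Substituting the second into the first: gamma(0) (1 - phi_1^2) = c_0 + phi_1 c_1, so
  gamma(0) = (c_0 + phi_1 c_1) / (1 - phi_1^2) = (2.949156 + (0.798)(0.118128)) / (1 - (0.798)^2) = 3.043422 / 0.363196 = 8.379559.
  gamma(1) = phi_1 gamma(0) + c_1 = (0.798)(8.379559) + (0.118128) = 6.805016.
Therefore gamma(1) = 6.8050 (to 4 decimal places).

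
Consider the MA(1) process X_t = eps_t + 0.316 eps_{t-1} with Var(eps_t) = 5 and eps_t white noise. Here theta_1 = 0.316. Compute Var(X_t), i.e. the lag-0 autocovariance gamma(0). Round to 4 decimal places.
\gamma(0) = 5.4993

For an MA(q) process X_t = eps_t + sum_i theta_i eps_{t-i} with
Var(eps_t) = sigma^2, the variance is
  gamma(0) = sigma^2 * (1 + sum_i theta_i^2).
  sum_i theta_i^2 = (0.316)^2 = 0.099856.
  gamma(0) = 5 * (1 + 0.099856) = 5 * 1.099856 = 5.49928, which rounds to 5.4993.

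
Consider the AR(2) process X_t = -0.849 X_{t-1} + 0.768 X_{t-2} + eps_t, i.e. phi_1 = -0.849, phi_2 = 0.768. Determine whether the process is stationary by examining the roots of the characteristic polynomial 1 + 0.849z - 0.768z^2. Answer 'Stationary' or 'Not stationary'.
\text{Not stationary}

The AR(p) characteristic polynomial is P(z) = 1 + 0.849z - 0.768z^2.
Stationarity requires all roots to lie outside the unit circle, i.e. |z| > 1 for every root.
Set 1 + (0.849) z + (-0.768) z^2 = 0, i.e. a z^2 + b z + c = 0 with a = -0.768, b = 0.849, c = 1.
Discriminant D = b^2 - 4ac = (0.849)^2 - 4*(-0.768)*1 = 0.720801 - (-3.072) = 3.792801.
D >= 0, so the roots are real: z = (-b +/- sqrt(D)) / (2a) = (-0.849 +/- 1.947511) / (-1.536).
  z_1 = (-0.849 + 1.947511) / (-1.536) = -0.7152,   |z_1| = 0.7152.
  z_2 = (-0.849 - 1.947511) / (-1.536) = 1.8206,   |z_2| = 1.8206.
Moduli of all roots: 0.7152, 1.8206.
All moduli strictly greater than 1? No.
Verdict: Not stationary.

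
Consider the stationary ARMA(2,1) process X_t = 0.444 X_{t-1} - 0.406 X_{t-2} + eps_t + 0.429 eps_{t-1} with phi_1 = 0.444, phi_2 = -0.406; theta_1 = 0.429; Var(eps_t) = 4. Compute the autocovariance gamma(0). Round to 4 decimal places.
\gamma(0) = 7.7405

Multiply the model equation by X_{t-k} and take expectations. With theta_0 = psi_0 = 1 and psi_j the MA(infinity) weights, this gives
  gamma(k) - sum_i phi_i gamma(k-i) = c_k,
  c_k = sigma^2 * sum_{j=k..q} theta_j psi_{j-k}   (c_k = 0 for k > q),
using gamma(-m) = gamma(m).
psi-weights needed (psi_j = theta_j + sum_i phi_i psi_{j-i}):
  psi_1 = theta_1 + phi_1 = 0.429 + (0.444) = 0.873
Right-hand sides:
  c_0 = sigma^2 (1 + theta_1 psi_1) = 4 * (1 + (0.429)(0.873)) = 4 * 1.374517 = 5.498068
  c_1 = sigma^2 theta_1 = 4 * (0.429) = 1.716
  c_2 = 0
Equations for k = 0, 1, 2 (AR order 2, c_2 = 0):
  (E0) gamma(0) = phi_1 gamma(1) + phi_2 gamma(2) + c_0
  (E1) gamma(1) = phi_1 gamma(0) + phi_2 gamma(1) + c_1
  (E2) gamma(2) = phi_1 gamma(1) + phi_2 gamma(0)
From (E1): gamma(1) = A gamma(0) + B with
  A = phi_1 / (1 - phi_2) = 0.444 / 1.406 = 0.315789,   B = c_1 / (1 - phi_2) = 1.716 / 1.406 = 1.220484.
Insert (E2) into (E0): gamma(0) (1 - phi_2^2) = phi_1 (1 + phi_2) gamma(1) + c_0.
  phi_1 (1 + phi_2) = (0.444)(0.594) = 0.263736,   1 - phi_2^2 = 0.835164.
Replace gamma(1) by A gamma(0) + B and collect gamma(0):
  gamma(0) [0.835164 - (0.263736)(0.315789)] = (0.263736)(1.220484) + 5.498068
  gamma(0) * 0.751879 = 5.819953
  gamma(0) = 5.819953 / 0.751879 = 7.740546.
Therefore gamma(0) = 7.7405 (to 4 decimal places).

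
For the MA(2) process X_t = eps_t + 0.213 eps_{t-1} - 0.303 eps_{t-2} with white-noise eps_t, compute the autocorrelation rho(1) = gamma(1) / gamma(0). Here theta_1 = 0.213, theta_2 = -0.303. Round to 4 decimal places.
\rho(1) = 0.1306

For an MA(q) process with theta_0 = 1, the autocovariance is
  gamma(k) = sigma^2 * sum_{i=0..q-k} theta_i * theta_{i+k},
and rho(k) = gamma(k) / gamma(0). Sigma^2 cancels.
  numerator   = (1)*(0.213) + (0.213)*(-0.303) = 0.148461.
  denominator = (1)^2 + (0.213)^2 + (-0.303)^2 = 1.137178.
  rho(1) = 0.148461 / 1.137178 = 0.1306.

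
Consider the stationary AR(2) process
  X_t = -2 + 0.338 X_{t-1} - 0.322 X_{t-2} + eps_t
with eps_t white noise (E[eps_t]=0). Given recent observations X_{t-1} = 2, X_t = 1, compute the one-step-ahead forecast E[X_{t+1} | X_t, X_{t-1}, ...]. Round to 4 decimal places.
E[X_{t+1} \mid \mathcal F_t] = -2.3060

For an AR(p) model X_t = c + sum_i phi_i X_{t-i} + eps_t, the
one-step-ahead conditional mean is
  E[X_{t+1} | X_t, ...] = c + sum_i phi_i X_{t+1-i}.
Substitute known values:
  E[X_{t+1} | ...] = -2 + (0.338) * (1) + (-0.322) * (2)
                   = -2.3060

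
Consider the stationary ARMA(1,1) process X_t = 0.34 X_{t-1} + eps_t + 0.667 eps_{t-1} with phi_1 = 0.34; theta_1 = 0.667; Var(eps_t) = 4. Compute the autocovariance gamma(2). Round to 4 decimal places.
\gamma(2) = 1.8997

Multiply the model equation by X_{t-k} and take expectations. With theta_0 = psi_0 = 1 and psi_j the MA(infinity) weights, this gives
  gamma(k) - sum_i phi_i gamma(k-i) = c_k,
  c_k = sigma^2 * sum_{j=k..q} theta_j psi_{j-k}   (c_k = 0 for k > q),
using gamma(-m) = gamma(m).
psi-weights needed (psi_j = theta_j + sum_i phi_i psi_{j-i}):
  psi_1 = theta_1 + phi_1 = 0.667 + (0.34) = 1.007
Right-hand sides:
  c_0 = sigma^2 (1 + theta_1 psi_1) = 4 * (1 + (0.667)(1.007)) = 4 * 1.671669 = 6.686676
  c_1 = sigma^2 theta_1 = 4 * (0.667) = 2.668
  c_2 = 0
Equations for k = 0 and k = 1 (AR order 1):
  gamma(0) = phi_1 gamma(1) + c_0
  gamma(1) = phi_1 gamma(0) + c_1
Substituting the second into the first: gamma(0) (1 - phi_1^2) = c_0 + phi_1 c_1, so
  gamma(0) = (c_0 + phi_1 c_1) / (1 - phi_1^2) = (6.686676 + (0.34)(2.668)) / (1 - (0.34)^2) = 7.593796 / 0.8844 = 8.586382.
  gamma(1) = phi_1 gamma(0) + c_1 = (0.34)(8.586382) + (2.668) = 5.58737.
For k = 2 (> q): gamma(2) = phi_1 gamma(1) = (0.34)(5.58737) = 1.899706.
Therefore gamma(2) = 1.8997 (to 4 decimal places).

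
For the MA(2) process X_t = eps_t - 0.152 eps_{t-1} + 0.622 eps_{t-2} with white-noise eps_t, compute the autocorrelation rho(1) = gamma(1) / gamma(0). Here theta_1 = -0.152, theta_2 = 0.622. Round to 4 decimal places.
\rho(1) = -0.1749

For an MA(q) process with theta_0 = 1, the autocovariance is
  gamma(k) = sigma^2 * sum_{i=0..q-k} theta_i * theta_{i+k},
and rho(k) = gamma(k) / gamma(0). Sigma^2 cancels.
  numerator   = (1)*(-0.152) + (-0.152)*(0.622) = -0.246544.
  denominator = (1)^2 + (-0.152)^2 + (0.622)^2 = 1.409988.
  rho(1) = -0.246544 / 1.409988 = -0.1749.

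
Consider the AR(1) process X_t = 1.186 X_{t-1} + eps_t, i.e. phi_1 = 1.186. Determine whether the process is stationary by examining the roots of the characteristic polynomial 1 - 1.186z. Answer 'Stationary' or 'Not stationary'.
\text{Not stationary}

The AR(p) characteristic polynomial is P(z) = 1 - 1.186z.
Stationarity requires all roots to lie outside the unit circle, i.e. |z| > 1 for every root.
This is linear in z: 1 + (-1.186) z = 0  =>  z = -1/(-1.186) = 0.84317,  |z| = 0.84317.
Moduli of all roots: 0.8432.
All moduli strictly greater than 1? No.
Verdict: Not stationary.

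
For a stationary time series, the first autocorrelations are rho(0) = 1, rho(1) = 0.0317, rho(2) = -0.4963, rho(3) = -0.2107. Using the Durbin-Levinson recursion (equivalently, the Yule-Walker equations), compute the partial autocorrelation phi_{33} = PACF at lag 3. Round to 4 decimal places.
\phi_{33} = -0.2280

The PACF at lag k is phi_{kk}, the last component of the solution
to the Yule-Walker system G_k phi = r_k where
  (G_k)_{ij} = rho(|i - j|), (r_k)_i = rho(i), i,j = 1..k.
Equivalently, Durbin-Levinson gives phi_{kk} iteratively:
  phi_{11} = rho(1)
  phi_{kk} = [rho(k) - sum_{j=1..k-1} phi_{k-1,j} rho(k-j)]
            / [1 - sum_{j=1..k-1} phi_{k-1,j} rho(j)],
  phi_{k,j} = phi_{k-1,j} - phi_{kk} phi_{k-1,k-j},  j = 1..k-1.
Step k = 1:
  phi_11 = rho(1) = 0.0317.
Step k = 2:
  phi_22 = [rho(2) - phi_11 rho(1)] / [1 - phi_11 rho(1)] = [-0.4963 - (0.0317)(0.0317)] / [1 - (0.0317)(0.0317)]
         = -0.49730489 / 0.99899511 = -0.497805.
  Update: phi_21 = phi_11 - phi_22 phi_11 = 0.0317 - (-0.497805)(0.0317) = 0.04748.
Step k = 3:
  phi_33 = [rho(3) - phi_21 rho(2) - phi_22 rho(1)] / [1 - phi_21 rho(1) - phi_22 rho(2)]
    numerator   = -0.2107 - (0.04748)(-0.4963) - (-0.497805)(0.0317) = -0.17135504
    denominator = 1 - (0.04748)(0.0317) - (-0.497805)(-0.4963) = 0.75143418
  phi_33 = -0.17135504 / 0.75143418 = -0.228.
Therefore phi_{33} = -0.2280.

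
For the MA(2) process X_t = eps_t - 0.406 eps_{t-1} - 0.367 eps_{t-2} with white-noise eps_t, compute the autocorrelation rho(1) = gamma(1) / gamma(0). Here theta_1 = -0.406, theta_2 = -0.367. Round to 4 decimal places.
\rho(1) = -0.1978

For an MA(q) process with theta_0 = 1, the autocovariance is
  gamma(k) = sigma^2 * sum_{i=0..q-k} theta_i * theta_{i+k},
and rho(k) = gamma(k) / gamma(0). Sigma^2 cancels.
  numerator   = (1)*(-0.406) + (-0.406)*(-0.367) = -0.256998.
  denominator = (1)^2 + (-0.406)^2 + (-0.367)^2 = 1.299525.
  rho(1) = -0.256998 / 1.299525 = -0.1978.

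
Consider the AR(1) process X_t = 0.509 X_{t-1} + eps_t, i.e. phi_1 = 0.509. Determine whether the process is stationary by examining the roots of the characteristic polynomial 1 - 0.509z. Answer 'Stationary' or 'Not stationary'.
\text{Stationary}

The AR(p) characteristic polynomial is P(z) = 1 - 0.509z.
Stationarity requires all roots to lie outside the unit circle, i.e. |z| > 1 for every root.
This is linear in z: 1 + (-0.509) z = 0  =>  z = -1/(-0.509) = 1.964637,  |z| = 1.964637.
Moduli of all roots: 1.9646.
All moduli strictly greater than 1? Yes.
Verdict: Stationary.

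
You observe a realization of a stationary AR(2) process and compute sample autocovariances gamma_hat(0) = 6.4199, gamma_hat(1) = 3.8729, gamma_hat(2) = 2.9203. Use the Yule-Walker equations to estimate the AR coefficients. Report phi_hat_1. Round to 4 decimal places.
\hat\phi_{1} = 0.5170

The Yule-Walker equations for an AR(p) process read, in matrix form,
  Gamma_p phi = r_p,   with   (Gamma_p)_{ij} = gamma(|i - j|),
                       (r_p)_i = gamma(i),   i,j = 1..p.
Substitute the sample gammas (Toeplitz matrix and right-hand side of size 2):
  Gamma_p = [[6.4199, 3.8729], [3.8729, 6.4199]]
  r_p     = [3.8729, 2.9203]
Written out:
  6.4199 phi_1 + 3.8729 phi_2 = 3.8729
  3.8729 phi_1 + 6.4199 phi_2 = 2.9203
Solve by Cramer's rule:
  det = gamma(0)^2 - gamma(1)^2 = (6.4199)^2 - (3.8729)^2 = 41.21511601 - 14.99935441 = 26.2157616
  phi_hat_1 = [gamma(1) gamma(0) - gamma(1) gamma(2)] / det = [(3.8729)(6.4199) - (3.8729)(2.9203)] / 26.2157616 = 13.55360084 / 26.2157616 = 0.517
  phi_hat_2 = [gamma(0) gamma(2) - gamma(1)^2] / det = [(6.4199)(2.9203) - (3.8729)^2] / 26.2157616 = 3.74867956 / 26.2157616 = 0.143
So phi_hat = [0.5170, 0.1430].
Therefore phi_hat_1 = 0.5170.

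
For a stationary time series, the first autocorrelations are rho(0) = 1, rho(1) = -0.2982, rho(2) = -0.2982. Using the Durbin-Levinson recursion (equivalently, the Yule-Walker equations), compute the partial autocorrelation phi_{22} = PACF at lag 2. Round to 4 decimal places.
\phi_{22} = -0.4249

The PACF at lag k is phi_{kk}, the last component of the solution
to the Yule-Walker system G_k phi = r_k where
  (G_k)_{ij} = rho(|i - j|), (r_k)_i = rho(i), i,j = 1..k.
Equivalently, Durbin-Levinson gives phi_{kk} iteratively:
  phi_{11} = rho(1)
  phi_{kk} = [rho(k) - sum_{j=1..k-1} phi_{k-1,j} rho(k-j)]
            / [1 - sum_{j=1..k-1} phi_{k-1,j} rho(j)],
  phi_{k,j} = phi_{k-1,j} - phi_{kk} phi_{k-1,k-j},  j = 1..k-1.
Step k = 1:
  phi_11 = rho(1) = -0.2982.
Step k = 2:
  phi_22 = [rho(2) - phi_11 rho(1)] / [1 - phi_11 rho(1)] = [-0.2982 - (-0.2982)(-0.2982)] / [1 - (-0.2982)(-0.2982)]
         = -0.38712324 / 0.91107676 = -0.4249.
Therefore phi_{22} = -0.4249.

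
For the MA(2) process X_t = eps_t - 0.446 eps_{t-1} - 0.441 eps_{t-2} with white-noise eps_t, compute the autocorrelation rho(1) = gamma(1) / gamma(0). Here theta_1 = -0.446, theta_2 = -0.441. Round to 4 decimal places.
\rho(1) = -0.1789

For an MA(q) process with theta_0 = 1, the autocovariance is
  gamma(k) = sigma^2 * sum_{i=0..q-k} theta_i * theta_{i+k},
and rho(k) = gamma(k) / gamma(0). Sigma^2 cancels.
  numerator   = (1)*(-0.446) + (-0.446)*(-0.441) = -0.249314.
  denominator = (1)^2 + (-0.446)^2 + (-0.441)^2 = 1.393397.
  rho(1) = -0.249314 / 1.393397 = -0.1789.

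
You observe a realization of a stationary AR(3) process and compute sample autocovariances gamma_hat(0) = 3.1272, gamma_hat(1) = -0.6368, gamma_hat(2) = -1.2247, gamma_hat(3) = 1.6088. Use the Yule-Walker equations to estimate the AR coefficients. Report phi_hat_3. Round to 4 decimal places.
\hat\phi_{3} = 0.4020

The Yule-Walker equations for an AR(p) process read, in matrix form,
  Gamma_p phi = r_p,   with   (Gamma_p)_{ij} = gamma(|i - j|),
                       (r_p)_i = gamma(i),   i,j = 1..p.
Substitute the sample gammas (Toeplitz matrix and right-hand side of size 3):
  Gamma_p = [[3.1272, -0.6368, -1.2247], [-0.6368, 3.1272, -0.6368], [-1.2247, -0.6368, 3.1272]]
  r_p     = [-0.6368, -1.2247, 1.6088]
Written out (R1..R3):
  (R1) 3.1272 phi_1 - 0.6368 phi_2 - 1.2247 phi_3 = -0.6368
  (R2) -0.6368 phi_1 + 3.1272 phi_2 - 0.6368 phi_3 = -1.2247
  (R3) -1.2247 phi_1 - 0.6368 phi_2 + 3.1272 phi_3 = 1.6088
Gaussian elimination:
  R2 <- R2 - (-0.6368/3.1272) R1 = R2 - (-0.203633) R1:  2.997527 phi_2 - 0.886189 phi_3 = -1.354373
  R3 <- R3 - (-1.2247/3.1272) R1 = R3 - (-0.391628) R1:  -0.886189 phi_2 + 2.647573 phi_3 = 1.359411
  R3 <- R3 - (-0.886189/2.997527) R2 = R3 - (-0.29564) R2:  2.38558 phi_3 = 0.959004
Back-substitution:
  phi_hat_3 = 0.959004 / 2.38558 = 0.402
  phi_hat_2 = (-1.354373 - (-0.886189)(0.402)) / 2.997527 = -0.332983
  phi_hat_1 = (-0.6368 - (-0.6368)(-0.332983) - (-1.2247)(0.402)) / 3.1272 = -0.114004
So phi_hat = [-0.1140, -0.3330, 0.4020].
Therefore phi_hat_3 = 0.4020.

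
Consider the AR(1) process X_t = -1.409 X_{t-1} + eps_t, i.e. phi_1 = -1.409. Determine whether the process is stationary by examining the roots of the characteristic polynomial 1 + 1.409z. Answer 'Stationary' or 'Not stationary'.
\text{Not stationary}

The AR(p) characteristic polynomial is P(z) = 1 + 1.409z.
Stationarity requires all roots to lie outside the unit circle, i.e. |z| > 1 for every root.
This is linear in z: 1 + (1.409) z = 0  =>  z = -1/(1.409) = -0.709723,  |z| = 0.709723.
Moduli of all roots: 0.7097.
All moduli strictly greater than 1? No.
Verdict: Not stationary.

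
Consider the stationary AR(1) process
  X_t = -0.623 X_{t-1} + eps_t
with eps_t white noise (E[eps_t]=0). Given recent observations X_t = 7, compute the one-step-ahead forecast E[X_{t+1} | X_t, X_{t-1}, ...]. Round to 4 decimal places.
E[X_{t+1} \mid \mathcal F_t] = -4.3610

For an AR(p) model X_t = c + sum_i phi_i X_{t-i} + eps_t, the
one-step-ahead conditional mean is
  E[X_{t+1} | X_t, ...] = c + sum_i phi_i X_{t+1-i}.
Substitute known values:
  E[X_{t+1} | ...] = (-0.623) * (7)
                   = -4.3610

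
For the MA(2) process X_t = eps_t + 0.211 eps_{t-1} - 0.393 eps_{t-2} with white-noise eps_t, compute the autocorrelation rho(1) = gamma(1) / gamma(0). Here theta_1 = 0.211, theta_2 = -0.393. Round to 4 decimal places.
\rho(1) = 0.1068

For an MA(q) process with theta_0 = 1, the autocovariance is
  gamma(k) = sigma^2 * sum_{i=0..q-k} theta_i * theta_{i+k},
and rho(k) = gamma(k) / gamma(0). Sigma^2 cancels.
  numerator   = (1)*(0.211) + (0.211)*(-0.393) = 0.128077.
  denominator = (1)^2 + (0.211)^2 + (-0.393)^2 = 1.19897.
  rho(1) = 0.128077 / 1.19897 = 0.1068.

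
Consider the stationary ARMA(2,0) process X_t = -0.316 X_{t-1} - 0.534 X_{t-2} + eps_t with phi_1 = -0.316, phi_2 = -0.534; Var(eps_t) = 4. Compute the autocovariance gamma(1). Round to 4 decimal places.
\gamma(1) = -1.2038

Multiply the model equation by X_{t-k} and take expectations. With theta_0 = psi_0 = 1 and psi_j the MA(infinity) weights, this gives
  gamma(k) - sum_i phi_i gamma(k-i) = c_k,
  c_k = sigma^2 * sum_{j=k..q} theta_j psi_{j-k}   (c_k = 0 for k > q),
using gamma(-m) = gamma(m).
Pure AR (q = 0): c_0 = sigma^2 = 4, c_k = 0 for k >= 1.
Equations for k = 0, 1, 2 (AR order 2, c_2 = 0):
  (E0) gamma(0) = phi_1 gamma(1) + phi_2 gamma(2) + c_0
  (E1) gamma(1) = phi_1 gamma(0) + phi_2 gamma(1) + c_1
  (E2) gamma(2) = phi_1 gamma(1) + phi_2 gamma(0)
From (E1): gamma(1) = A gamma(0) + B with
  A = phi_1 / (1 - phi_2) = -0.316 / 1.534 = -0.205997,   B = c_1 / (1 - phi_2) = 0 / 1.534 = 0.
Insert (E2) into (E0): gamma(0) (1 - phi_2^2) = phi_1 (1 + phi_2) gamma(1) + c_0.
  phi_1 (1 + phi_2) = (-0.316)(0.466) = -0.147256,   1 - phi_2^2 = 0.714844.
Replace gamma(1) by A gamma(0) + B and collect gamma(0):
  gamma(0) [0.714844 - (-0.147256)(-0.205997)] = c_0 = 4
  gamma(0) * 0.68451 = 4
  gamma(0) = 4 / 0.68451 = 5.843599.
  gamma(1) = A gamma(0) = (-0.205997)(5.843599) = -1.203766.
Therefore gamma(1) = -1.2038 (to 4 decimal places).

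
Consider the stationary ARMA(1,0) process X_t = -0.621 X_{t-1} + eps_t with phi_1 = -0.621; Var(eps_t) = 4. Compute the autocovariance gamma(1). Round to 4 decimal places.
\gamma(1) = -4.0432

Multiply the model equation by X_{t-k} and take expectations. With theta_0 = psi_0 = 1 and psi_j the MA(infinity) weights, this gives
  gamma(k) - sum_i phi_i gamma(k-i) = c_k,
  c_k = sigma^2 * sum_{j=k..q} theta_j psi_{j-k}   (c_k = 0 for k > q),
using gamma(-m) = gamma(m).
Pure AR (q = 0): c_0 = sigma^2 = 4, c_k = 0 for k >= 1.
Equations for k = 0 and k = 1 (AR order 1):
  gamma(0) = phi_1 gamma(1) + c_0
  gamma(1) = phi_1 gamma(0) + c_1
Substituting the second into the first: gamma(0) (1 - phi_1^2) = c_0 + phi_1 c_1, so
  gamma(0) = c_0 / (1 - phi_1^2) = 4 / (1 - (-0.621)^2) = 4 / 0.614359 = 6.510851.
  gamma(1) = phi_1 gamma(0) = (-0.621)(6.510851) = -4.043239.
Therefore gamma(1) = -4.0432 (to 4 decimal places).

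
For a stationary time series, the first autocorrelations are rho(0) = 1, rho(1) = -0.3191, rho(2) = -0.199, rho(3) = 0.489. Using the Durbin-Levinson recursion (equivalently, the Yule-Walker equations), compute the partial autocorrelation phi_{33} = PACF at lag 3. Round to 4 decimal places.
\phi_{33} = 0.3729

The PACF at lag k is phi_{kk}, the last component of the solution
to the Yule-Walker system G_k phi = r_k where
  (G_k)_{ij} = rho(|i - j|), (r_k)_i = rho(i), i,j = 1..k.
Equivalently, Durbin-Levinson gives phi_{kk} iteratively:
  phi_{11} = rho(1)
  phi_{kk} = [rho(k) - sum_{j=1..k-1} phi_{k-1,j} rho(k-j)]
            / [1 - sum_{j=1..k-1} phi_{k-1,j} rho(j)],
  phi_{k,j} = phi_{k-1,j} - phi_{kk} phi_{k-1,k-j},  j = 1..k-1.
Step k = 1:
  phi_11 = rho(1) = -0.3191.
Step k = 2:
  phi_22 = [rho(2) - phi_11 rho(1)] / [1 - phi_11 rho(1)] = [-0.199 - (-0.3191)(-0.3191)] / [1 - (-0.3191)(-0.3191)]
         = -0.30082481 / 0.89817519 = -0.334929.
  Update: phi_21 = phi_11 - phi_22 phi_11 = -0.3191 - (-0.334929)(-0.3191) = -0.425976.
Step k = 3:
  phi_33 = [rho(3) - phi_21 rho(2) - phi_22 rho(1)] / [1 - phi_21 rho(1) - phi_22 rho(2)]
    numerator   = 0.489 - (-0.425976)(-0.199) - (-0.334929)(-0.3191) = 0.29735501
    denominator = 1 - (-0.425976)(-0.3191) - (-0.334929)(-0.199) = 0.79742027
  phi_33 = 0.29735501 / 0.79742027 = 0.3729.
Therefore phi_{33} = 0.3729.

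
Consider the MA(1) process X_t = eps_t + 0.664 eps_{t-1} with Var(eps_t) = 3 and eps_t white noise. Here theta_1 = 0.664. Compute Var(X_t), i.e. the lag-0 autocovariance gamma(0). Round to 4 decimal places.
\gamma(0) = 4.3227

For an MA(q) process X_t = eps_t + sum_i theta_i eps_{t-i} with
Var(eps_t) = sigma^2, the variance is
  gamma(0) = sigma^2 * (1 + sum_i theta_i^2).
  sum_i theta_i^2 = (0.664)^2 = 0.440896.
  gamma(0) = 3 * (1 + 0.440896) = 3 * 1.440896 = 4.322688, which rounds to 4.3227.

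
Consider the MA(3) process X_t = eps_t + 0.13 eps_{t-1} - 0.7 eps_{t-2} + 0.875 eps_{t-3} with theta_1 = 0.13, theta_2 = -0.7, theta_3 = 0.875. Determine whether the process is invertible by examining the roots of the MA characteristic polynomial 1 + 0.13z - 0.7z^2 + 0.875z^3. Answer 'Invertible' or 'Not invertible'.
\text{Not invertible}

The MA(q) characteristic polynomial is P(z) = 1 + 0.13z - 0.7z^2 + 0.875z^3.
Invertibility requires all roots to lie outside the unit circle, i.e. |z| > 1 for every root.
Degree 3: look for a simple real root z0 first, then factor out (1 - z/z0) and solve the remaining quadratic.
Testing z0 = -0.8: P(-0.8) = 1 + (0.13)(-0.8) + (-0.7)(-0.8)^2 + (0.875)(-0.8)^3
  = 1 + (-0.104) + (-0.448) + (-0.448) = 0.  So z_0 = -0.8 is a root, |z_0| = 0.8.
Divide out the factor (1 + 1.25 z) = (1 - z/z0) (since 1/z0 = -1.25):
  P(z) = (1 + 1.25 z)(1 + (-1.12) z + (0.7) z^2)
  [check: z-coef -1.12 - (-1.25) = 0.13; z^2-coef 0.7 - (-1.25)(-1.12) = -0.7; z^3-coef -(-1.25)(0.7) = 0.875.]
Remaining roots from the quadratic factor 1 + (-1.12) z + (0.7) z^2:
  Set 1 + (-1.12) z + (0.7) z^2 = 0, i.e. a z^2 + b z + c = 0 with a = 0.7, b = -1.12, c = 1.
  Discriminant D = b^2 - 4ac = (-1.12)^2 - 4*(0.7)*1 = 1.2544 - (2.8) = -1.5456.
  D < 0, so the roots are the complex-conjugate pair z = (-b +/- i sqrt(-D)) / (2a) = 0.8 +/- 0.888i.
  For a conjugate pair |z|^2 = z * conj(z) = (product of roots) = c/a = 1/(0.7) = 1.428571, so |z| = sqrt(1.428571) = 1.1952 for both roots.
Moduli of all roots: 0.8000, 1.1952, 1.1952.
All moduli strictly greater than 1? No.
Verdict: Not invertible.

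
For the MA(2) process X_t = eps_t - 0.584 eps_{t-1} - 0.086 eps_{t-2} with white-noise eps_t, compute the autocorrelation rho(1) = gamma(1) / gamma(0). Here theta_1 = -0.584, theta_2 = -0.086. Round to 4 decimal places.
\rho(1) = -0.3958

For an MA(q) process with theta_0 = 1, the autocovariance is
  gamma(k) = sigma^2 * sum_{i=0..q-k} theta_i * theta_{i+k},
and rho(k) = gamma(k) / gamma(0). Sigma^2 cancels.
  numerator   = (1)*(-0.584) + (-0.584)*(-0.086) = -0.533776.
  denominator = (1)^2 + (-0.584)^2 + (-0.086)^2 = 1.348452.
  rho(1) = -0.533776 / 1.348452 = -0.3958.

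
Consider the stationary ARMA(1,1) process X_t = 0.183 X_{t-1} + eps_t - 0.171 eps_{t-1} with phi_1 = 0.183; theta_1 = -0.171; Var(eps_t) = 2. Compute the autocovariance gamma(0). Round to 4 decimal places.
\gamma(0) = 2.0003

Multiply the model equation by X_{t-k} and take expectations. With theta_0 = psi_0 = 1 and psi_j the MA(infinity) weights, this gives
  gamma(k) - sum_i phi_i gamma(k-i) = c_k,
  c_k = sigma^2 * sum_{j=k..q} theta_j psi_{j-k}   (c_k = 0 for k > q),
using gamma(-m) = gamma(m).
psi-weights needed (psi_j = theta_j + sum_i phi_i psi_{j-i}):
  psi_1 = theta_1 + phi_1 = -0.171 + (0.183) = 0.012
Right-hand sides:
  c_0 = sigma^2 (1 + theta_1 psi_1) = 2 * (1 + (-0.171)(0.012)) = 2 * 0.997948 = 1.995896
  c_1 = sigma^2 theta_1 = 2 * (-0.171) = -0.342
  c_2 = 0
Equations for k = 0 and k = 1 (AR order 1):
  gamma(0) = phi_1 gamma(1) + c_0
  gamma(1) = phi_1 gamma(0) + c_1
Substituting the second into the first: gamma(0) (1 - phi_1^2) = c_0 + phi_1 c_1, so
  gamma(0) = (c_0 + phi_1 c_1) / (1 - phi_1^2) = (1.995896 + (0.183)(-0.342)) / (1 - (0.183)^2) = 1.93331 / 0.966511 = 2.000298.
Therefore gamma(0) = 2.0003 (to 4 decimal places).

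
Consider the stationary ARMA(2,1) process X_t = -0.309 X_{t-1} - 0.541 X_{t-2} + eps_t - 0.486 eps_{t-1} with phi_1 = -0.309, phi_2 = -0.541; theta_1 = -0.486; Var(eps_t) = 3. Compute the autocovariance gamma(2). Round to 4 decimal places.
\gamma(2) = -2.7371

Multiply the model equation by X_{t-k} and take expectations. With theta_0 = psi_0 = 1 and psi_j the MA(infinity) weights, this gives
  gamma(k) - sum_i phi_i gamma(k-i) = c_k,
  c_k = sigma^2 * sum_{j=k..q} theta_j psi_{j-k}   (c_k = 0 for k > q),
using gamma(-m) = gamma(m).
psi-weights needed (psi_j = theta_j + sum_i phi_i psi_{j-i}):
  psi_1 = theta_1 + phi_1 = -0.486 + (-0.309) = -0.795
Right-hand sides:
  c_0 = sigma^2 (1 + theta_1 psi_1) = 3 * (1 + (-0.486)(-0.795)) = 3 * 1.38637 = 4.15911
  c_1 = sigma^2 theta_1 = 3 * (-0.486) = -1.458
  c_2 = 0
Equations for k = 0, 1, 2 (AR order 2, c_2 = 0):
  (E0) gamma(0) = phi_1 gamma(1) + phi_2 gamma(2) + c_0
  (E1) gamma(1) = phi_1 gamma(0) + phi_2 gamma(1) + c_1
  (E2) gamma(2) = phi_1 gamma(1) + phi_2 gamma(0)
From (E1): gamma(1) = A gamma(0) + B with
  A = phi_1 / (1 - phi_2) = -0.309 / 1.541 = -0.200519,   B = c_1 / (1 - phi_2) = -1.458 / 1.541 = -0.946139.
Insert (E2) into (E0): gamma(0) (1 - phi_2^2) = phi_1 (1 + phi_2) gamma(1) + c_0.
  phi_1 (1 + phi_2) = (-0.309)(0.459) = -0.141831,   1 - phi_2^2 = 0.707319.
Replace gamma(1) by A gamma(0) + B and collect gamma(0):
  gamma(0) [0.707319 - (-0.141831)(-0.200519)] = (-0.141831)(-0.946139) + 4.15911
  gamma(0) * 0.678879 = 4.293302
  gamma(0) = 4.293302 / 0.678879 = 6.324103.
  gamma(1) = A gamma(0) + B = (-0.200519)(6.324103) + (-0.946139) = -2.214243.
  gamma(2) = phi_1 gamma(1) + phi_2 gamma(0) = (-0.309)(-2.214243) + (-0.541)(6.324103) = -2.737139.
Therefore gamma(2) = -2.7371 (to 4 decimal places).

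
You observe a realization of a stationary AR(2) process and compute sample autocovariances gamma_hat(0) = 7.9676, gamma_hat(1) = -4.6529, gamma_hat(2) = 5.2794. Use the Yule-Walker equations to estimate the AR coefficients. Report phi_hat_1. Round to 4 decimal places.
\hat\phi_{1} = -0.2990

The Yule-Walker equations for an AR(p) process read, in matrix form,
  Gamma_p phi = r_p,   with   (Gamma_p)_{ij} = gamma(|i - j|),
                       (r_p)_i = gamma(i),   i,j = 1..p.
Substitute the sample gammas (Toeplitz matrix and right-hand side of size 2):
  Gamma_p = [[7.9676, -4.6529], [-4.6529, 7.9676]]
  r_p     = [-4.6529, 5.2794]
Written out:
  7.9676 phi_1 - 4.6529 phi_2 = -4.6529
  -4.6529 phi_1 + 7.9676 phi_2 = 5.2794
Solve by Cramer's rule:
  det = gamma(0)^2 - gamma(1)^2 = (7.9676)^2 - (-4.6529)^2 = 63.48264976 - 21.64947841 = 41.83317135
  phi_hat_1 = [gamma(1) gamma(0) - gamma(1) gamma(2)] / det = [(-4.6529)(7.9676) - (-4.6529)(5.2794)] / 41.83317135 = -12.50792578 / 41.83317135 = -0.299
  phi_hat_2 = [gamma(0) gamma(2) - gamma(1)^2] / det = [(7.9676)(5.2794) - (-4.6529)^2] / 41.83317135 = 20.41466903 / 41.83317135 = 0.488
So phi_hat = [-0.2990, 0.4880].
Therefore phi_hat_1 = -0.2990.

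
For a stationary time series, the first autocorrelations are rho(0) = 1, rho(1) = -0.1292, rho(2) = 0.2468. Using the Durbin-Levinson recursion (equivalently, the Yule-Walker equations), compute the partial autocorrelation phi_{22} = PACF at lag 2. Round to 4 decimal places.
\phi_{22} = 0.2340

The PACF at lag k is phi_{kk}, the last component of the solution
to the Yule-Walker system G_k phi = r_k where
  (G_k)_{ij} = rho(|i - j|), (r_k)_i = rho(i), i,j = 1..k.
Equivalently, Durbin-Levinson gives phi_{kk} iteratively:
  phi_{11} = rho(1)
  phi_{kk} = [rho(k) - sum_{j=1..k-1} phi_{k-1,j} rho(k-j)]
            / [1 - sum_{j=1..k-1} phi_{k-1,j} rho(j)],
  phi_{k,j} = phi_{k-1,j} - phi_{kk} phi_{k-1,k-j},  j = 1..k-1.
Step k = 1:
  phi_11 = rho(1) = -0.1292.
Step k = 2:
  phi_22 = [rho(2) - phi_11 rho(1)] / [1 - phi_11 rho(1)] = [0.2468 - (-0.1292)(-0.1292)] / [1 - (-0.1292)(-0.1292)]
         = 0.23010736 / 0.98330736 = 0.234.
Therefore phi_{22} = 0.2340.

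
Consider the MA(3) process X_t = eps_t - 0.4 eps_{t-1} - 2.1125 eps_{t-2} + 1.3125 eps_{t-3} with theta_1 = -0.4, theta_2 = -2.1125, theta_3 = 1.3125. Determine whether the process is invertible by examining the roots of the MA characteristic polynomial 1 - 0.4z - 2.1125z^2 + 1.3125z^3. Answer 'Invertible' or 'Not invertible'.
\text{Not invertible}

The MA(q) characteristic polynomial is P(z) = 1 - 0.4z - 2.1125z^2 + 1.3125z^3.
Invertibility requires all roots to lie outside the unit circle, i.e. |z| > 1 for every root.
Degree 3: look for a simple real root z0 first, then factor out (1 - z/z0) and solve the remaining quadratic.
Testing z0 = 0.8: P(0.8) = 1 + (-0.4)(0.8) + (-2.1125)(0.8)^2 + (1.3125)(0.8)^3
  = 1 + (-0.32) + (-1.352) + (0.672) = 0.  So z_0 = 0.8 is a root, |z_0| = 0.8.
Divide out the factor (1 - 1.25 z) = (1 - z/z0) (since 1/z0 = 1.25):
  P(z) = (1 - 1.25 z)(1 + (0.85) z + (-1.05) z^2)
  [check: z-coef 0.85 - (1.25) = -0.4; z^2-coef -1.05 - (1.25)(0.85) = -2.1125; z^3-coef -(1.25)(-1.05) = 1.3125.]
Remaining roots from the quadratic factor 1 + (0.85) z + (-1.05) z^2:
  Set 1 + (0.85) z + (-1.05) z^2 = 0, i.e. a z^2 + b z + c = 0 with a = -1.05, b = 0.85, c = 1.
  Discriminant D = b^2 - 4ac = (0.85)^2 - 4*(-1.05)*1 = 0.7225 - (-4.2) = 4.9225.
  D >= 0, so the roots are real: z = (-b +/- sqrt(D)) / (2a) = (-0.85 +/- 2.218671) / (-2.1).
    z_1 = (-0.85 + 2.218671) / (-2.1) = -0.6517,   |z_1| = 0.6517.
    z_2 = (-0.85 - 2.218671) / (-2.1) = 1.4613,   |z_2| = 1.4613.
Moduli of all roots: 0.8000, 0.6517, 1.4613.
All moduli strictly greater than 1? No.
Verdict: Not invertible.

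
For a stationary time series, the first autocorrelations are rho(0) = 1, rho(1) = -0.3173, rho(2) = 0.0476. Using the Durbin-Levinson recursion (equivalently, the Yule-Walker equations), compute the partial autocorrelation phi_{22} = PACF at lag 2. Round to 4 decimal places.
\phi_{22} = -0.0590

The PACF at lag k is phi_{kk}, the last component of the solution
to the Yule-Walker system G_k phi = r_k where
  (G_k)_{ij} = rho(|i - j|), (r_k)_i = rho(i), i,j = 1..k.
Equivalently, Durbin-Levinson gives phi_{kk} iteratively:
  phi_{11} = rho(1)
  phi_{kk} = [rho(k) - sum_{j=1..k-1} phi_{k-1,j} rho(k-j)]
            / [1 - sum_{j=1..k-1} phi_{k-1,j} rho(j)],
  phi_{k,j} = phi_{k-1,j} - phi_{kk} phi_{k-1,k-j},  j = 1..k-1.
Step k = 1:
  phi_11 = rho(1) = -0.3173.
Step k = 2:
  phi_22 = [rho(2) - phi_11 rho(1)] / [1 - phi_11 rho(1)] = [0.0476 - (-0.3173)(-0.3173)] / [1 - (-0.3173)(-0.3173)]
         = -0.05307929 / 0.89932071 = -0.059.
Therefore phi_{22} = -0.0590.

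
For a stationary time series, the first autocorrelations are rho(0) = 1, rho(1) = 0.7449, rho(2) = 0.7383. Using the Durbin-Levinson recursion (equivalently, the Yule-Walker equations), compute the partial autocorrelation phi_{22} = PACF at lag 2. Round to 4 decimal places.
\phi_{22} = 0.4121

The PACF at lag k is phi_{kk}, the last component of the solution
to the Yule-Walker system G_k phi = r_k where
  (G_k)_{ij} = rho(|i - j|), (r_k)_i = rho(i), i,j = 1..k.
Equivalently, Durbin-Levinson gives phi_{kk} iteratively:
  phi_{11} = rho(1)
  phi_{kk} = [rho(k) - sum_{j=1..k-1} phi_{k-1,j} rho(k-j)]
            / [1 - sum_{j=1..k-1} phi_{k-1,j} rho(j)],
  phi_{k,j} = phi_{k-1,j} - phi_{kk} phi_{k-1,k-j},  j = 1..k-1.
Step k = 1:
  phi_11 = rho(1) = 0.7449.
Step k = 2:
  phi_22 = [rho(2) - phi_11 rho(1)] / [1 - phi_11 rho(1)] = [0.7383 - (0.7449)(0.7449)] / [1 - (0.7449)(0.7449)]
         = 0.18342399 / 0.44512399 = 0.4121.
Therefore phi_{22} = 0.4121.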